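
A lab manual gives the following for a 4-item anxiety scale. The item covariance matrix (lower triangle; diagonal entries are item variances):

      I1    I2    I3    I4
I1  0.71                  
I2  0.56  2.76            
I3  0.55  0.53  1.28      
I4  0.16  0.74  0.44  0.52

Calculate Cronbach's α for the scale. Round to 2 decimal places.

sum of item variances = 0.71 + 2.76 + 1.28 + 0.52 = 5.27
Sum of the distinct covariances = 2.98
σ²_total = 5.27 + 2 × 2.98 = 11.23
α = (k/(k−1))·(1 − sum of item variances/σ²_total) = (4/3)·(1 − 5.27/11.23) = 0.71

α = 0.71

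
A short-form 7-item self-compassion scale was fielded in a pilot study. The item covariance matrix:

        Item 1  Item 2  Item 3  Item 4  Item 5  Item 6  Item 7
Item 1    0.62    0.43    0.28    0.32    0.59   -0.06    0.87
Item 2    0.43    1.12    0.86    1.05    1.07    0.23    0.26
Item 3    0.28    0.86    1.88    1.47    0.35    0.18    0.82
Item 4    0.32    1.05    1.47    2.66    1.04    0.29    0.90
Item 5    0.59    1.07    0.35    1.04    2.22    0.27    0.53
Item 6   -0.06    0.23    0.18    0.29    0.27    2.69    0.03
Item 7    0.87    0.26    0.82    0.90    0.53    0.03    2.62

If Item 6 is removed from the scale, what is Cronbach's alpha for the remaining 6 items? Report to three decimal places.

Cronbach's alpha = 0.793

Remaining items: Item 1, Item 2, Item 3, Item 4, Item 5, Item 7 (k = 6).
Σσ²ᵢ = 0.62 + 1.12 + 1.88 + 2.66 + 2.22 + 2.62 = 11.12
Var(T) = 11.12 + 2 × 10.84 = 32.80
α (item deleted) = (6/5)·(1 − 11.12/32.80) = 0.793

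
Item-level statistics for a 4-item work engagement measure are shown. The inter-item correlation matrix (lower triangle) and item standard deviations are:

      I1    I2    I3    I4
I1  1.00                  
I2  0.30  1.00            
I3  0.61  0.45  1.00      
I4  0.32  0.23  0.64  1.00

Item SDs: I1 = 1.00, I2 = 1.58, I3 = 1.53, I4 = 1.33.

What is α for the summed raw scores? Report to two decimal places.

α = 0.74

Σσ²ᵢ = 1.00² + 1.58² + 1.53² + 1.33² = 7.6062
Covariances σ_ij = r_ij · s_i · s_j:
  σ(I1,I2) = 0.30 × 1.00 × 1.58 = 0.4740
  σ(I1,I3) = 0.61 × 1.00 × 1.53 = 0.9333
  σ(I1,I4) = 0.32 × 1.00 × 1.33 = 0.4256
  σ(I2,I3) = 0.45 × 1.58 × 1.53 = 1.0878
  σ(I2,I4) = 0.23 × 1.58 × 1.33 = 0.4833
  σ(I3,I4) = 0.64 × 1.53 × 1.33 = 1.3023
σ²_T = Σσ²ᵢ + 2·Σσ_ij = 7.6062 + 2 × 4.7063 = 17.0188
α = (4/3)·(1 − 7.6062/17.0188) = 0.74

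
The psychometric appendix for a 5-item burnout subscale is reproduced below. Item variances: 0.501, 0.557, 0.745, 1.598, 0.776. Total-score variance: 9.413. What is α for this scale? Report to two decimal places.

Σσ²ᵢ = 0.501 + 0.557 + 0.745 + 1.598 + 0.776 = 4.177
α = (k/(k−1))·(1 − Σσ²ᵢ/σ²_total) = (5/4)·(1 − 4.177/9.413) = 0.70

α = 0.70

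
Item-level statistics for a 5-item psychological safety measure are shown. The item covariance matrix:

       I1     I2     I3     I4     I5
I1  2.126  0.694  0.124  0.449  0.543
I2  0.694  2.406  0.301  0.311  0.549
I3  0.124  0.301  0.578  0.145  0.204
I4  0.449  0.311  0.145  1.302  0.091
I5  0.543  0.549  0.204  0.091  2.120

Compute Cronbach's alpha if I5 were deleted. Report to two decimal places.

Cronbach's alpha = 0.52

Remaining items: I1, I2, I3, I4 (k = 4).
Σσ²ᵢ = 2.126 + 2.406 + 0.578 + 1.302 = 6.412
σ²_T = 6.412 + 2 × 2.024 = 10.460
α (item deleted) = (4/3)·(1 − 6.412/10.460) = 0.52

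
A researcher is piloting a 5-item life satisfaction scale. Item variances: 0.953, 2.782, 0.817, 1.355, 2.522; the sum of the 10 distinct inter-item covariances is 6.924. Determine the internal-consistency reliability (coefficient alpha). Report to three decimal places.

Σσ²ᵢ = 0.953 + 2.782 + 0.817 + 1.355 + 2.522 = 8.429
Sum of distinct covariances = 6.924
total variance = Σσ²ᵢ + 2·Σcov = 8.429 + 2 × 6.924 = 22.277
α = (5/4)·(1 − 8.429/22.277) = 0.777

α = 0.777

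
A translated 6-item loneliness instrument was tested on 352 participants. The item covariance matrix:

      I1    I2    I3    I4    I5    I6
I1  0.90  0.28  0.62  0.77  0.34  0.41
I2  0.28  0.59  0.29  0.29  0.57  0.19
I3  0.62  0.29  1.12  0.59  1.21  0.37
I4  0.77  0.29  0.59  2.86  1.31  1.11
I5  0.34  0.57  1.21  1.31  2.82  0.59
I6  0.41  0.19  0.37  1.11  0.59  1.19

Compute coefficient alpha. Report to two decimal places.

coefficient alpha = 0.78

Σσᵢ² = 0.90 + 0.59 + 1.12 + 2.86 + 2.82 + 1.19 = 9.48
Σ_{i<j} σ_ij = 8.94
σ²_total = 9.48 + 2 × 8.94 = 27.36
α = (k/(k−1))·(1 − Σσᵢ²/σ²_total) = (6/5)·(1 − 9.48/27.36) = 0.78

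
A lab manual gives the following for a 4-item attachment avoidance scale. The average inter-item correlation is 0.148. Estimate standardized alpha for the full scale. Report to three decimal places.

Standardized α = k·r̄ / (1 + (k−1)·r̄) = 4 × 0.148 / (1 + 3 × 0.148)
  = 0.5920 / 1.4440 = 0.410

α = 0.410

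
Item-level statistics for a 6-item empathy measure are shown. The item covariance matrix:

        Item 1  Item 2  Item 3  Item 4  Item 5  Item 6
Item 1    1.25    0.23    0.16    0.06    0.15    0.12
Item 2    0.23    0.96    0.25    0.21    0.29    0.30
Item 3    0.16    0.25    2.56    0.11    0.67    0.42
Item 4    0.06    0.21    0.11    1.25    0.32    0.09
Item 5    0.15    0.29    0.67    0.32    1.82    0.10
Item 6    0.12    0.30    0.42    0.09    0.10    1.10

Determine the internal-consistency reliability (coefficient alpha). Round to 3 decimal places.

coefficient alpha = 0.525

sum of item variances = 1.25 + 0.96 + 2.56 + 1.25 + 1.82 + 1.10 = 8.94
Sum of the distinct covariances = 3.48
Var(T) = 8.94 + 2 × 3.48 = 15.90
α = (k/(k−1))·(1 − sum of item variances/Var(T)) = (6/5)·(1 − 8.94/15.90) = 0.525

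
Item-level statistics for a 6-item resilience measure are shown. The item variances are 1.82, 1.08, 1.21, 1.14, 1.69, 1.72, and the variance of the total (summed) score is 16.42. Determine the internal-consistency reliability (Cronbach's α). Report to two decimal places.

Σσᵢ² = 1.82 + 1.08 + 1.21 + 1.14 + 1.69 + 1.72 = 8.66
α = (k/(k−1))·(1 − Σσᵢ²/σ²_T) = (6/5)·(1 − 8.66/16.42) = 0.57

α = 0.57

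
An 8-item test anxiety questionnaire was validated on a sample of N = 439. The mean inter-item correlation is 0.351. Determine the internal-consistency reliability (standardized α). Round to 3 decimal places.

α = 0.812

Standardized α = k·r̄ / (1 + (k−1)·r̄) = 8 × 0.351 / (1 + 7 × 0.351)
  = 2.8080 / 3.4570 = 0.812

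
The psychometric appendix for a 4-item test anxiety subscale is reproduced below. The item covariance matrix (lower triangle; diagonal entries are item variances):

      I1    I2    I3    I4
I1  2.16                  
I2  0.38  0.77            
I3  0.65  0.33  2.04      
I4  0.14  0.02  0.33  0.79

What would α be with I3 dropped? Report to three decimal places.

Remaining items: I1, I2, I4 (k = 3).
Σσᵢ² = 2.16 + 0.77 + 0.79 = 3.72
Var(T) = 3.72 + 2 × 0.54 = 4.80
α (item deleted) = (3/2)·(1 − 3.72/4.80) = 0.337

α = 0.337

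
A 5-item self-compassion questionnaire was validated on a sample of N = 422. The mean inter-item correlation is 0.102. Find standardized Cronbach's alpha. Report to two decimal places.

Standardized α = k·r̄ / (1 + (k−1)·r̄) = 5 × 0.102 / (1 + 4 × 0.102)
  = 0.5100 / 1.4080 = 0.36

standardized Cronbach's alpha = 0.36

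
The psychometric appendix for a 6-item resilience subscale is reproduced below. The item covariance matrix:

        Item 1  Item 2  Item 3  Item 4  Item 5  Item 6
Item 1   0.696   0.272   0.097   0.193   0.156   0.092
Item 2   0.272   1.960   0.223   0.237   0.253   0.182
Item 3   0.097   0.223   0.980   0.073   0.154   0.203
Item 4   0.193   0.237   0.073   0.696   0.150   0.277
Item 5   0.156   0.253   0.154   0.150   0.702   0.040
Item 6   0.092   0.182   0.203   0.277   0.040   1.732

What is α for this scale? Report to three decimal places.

α = 0.522

sum of item variances = 0.696 + 1.960 + 0.980 + 0.696 + 0.702 + 1.732 = 6.766
Sum of the distinct covariances = 2.602
total variance = 6.766 + 2 × 2.602 = 11.970
α = (k/(k−1))·(1 − sum of item variances/total variance) = (6/5)·(1 − 6.766/11.970) = 0.522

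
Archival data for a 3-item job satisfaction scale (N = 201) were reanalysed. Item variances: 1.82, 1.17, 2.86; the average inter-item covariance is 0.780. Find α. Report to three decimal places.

Σσᵢ² = 1.82 + 1.17 + 2.86 = 5.85
Sum of the 3 distinct covariances = 3 × 0.780 = 2.340
σ²_T = Σσᵢ² + 2·Σcov = 5.85 + 2 × 2.340 = 10.530
α = (3/2)·(1 − 5.85/10.530) = 0.667

α = 0.667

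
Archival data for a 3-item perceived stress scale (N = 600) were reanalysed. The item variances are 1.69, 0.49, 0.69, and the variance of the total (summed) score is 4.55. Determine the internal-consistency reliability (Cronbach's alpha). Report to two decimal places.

Cronbach's alpha = 0.55

ΣVar(i) = 1.69 + 0.49 + 0.69 = 2.87
α = (k/(k−1))·(1 − ΣVar(i)/σ²_total) = (3/2)·(1 − 2.87/4.55) = 0.55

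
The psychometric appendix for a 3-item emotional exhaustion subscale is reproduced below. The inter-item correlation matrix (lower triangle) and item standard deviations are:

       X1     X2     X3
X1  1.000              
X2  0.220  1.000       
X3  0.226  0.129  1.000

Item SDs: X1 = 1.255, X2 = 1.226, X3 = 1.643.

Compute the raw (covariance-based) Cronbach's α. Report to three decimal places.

Cronbach's α = 0.404

Σσ²ᵢ = 1.255² + 1.226² + 1.643² = 5.7775
Covariances σ_ij = r_ij · s_i · s_j:
  σ(X1,X2) = 0.220 × 1.255 × 1.226 = 0.3385
  σ(X1,X3) = 0.226 × 1.255 × 1.643 = 0.4660
  σ(X2,X3) = 0.129 × 1.226 × 1.643 = 0.2598
σ²_T = Σσ²ᵢ + 2·Σσ_ij = 5.7775 + 2 × 1.0643 = 7.9061
α = (3/2)·(1 − 5.7775/7.9061) = 0.404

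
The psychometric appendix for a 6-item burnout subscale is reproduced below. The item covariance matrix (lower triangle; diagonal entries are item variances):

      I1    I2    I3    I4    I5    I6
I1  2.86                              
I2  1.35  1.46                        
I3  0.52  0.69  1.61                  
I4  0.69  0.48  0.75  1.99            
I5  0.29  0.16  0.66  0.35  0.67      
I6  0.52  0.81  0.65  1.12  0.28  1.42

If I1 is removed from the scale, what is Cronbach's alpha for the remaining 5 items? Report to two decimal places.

Cronbach's alpha = 0.78

Remaining items: I2, I3, I4, I5, I6 (k = 5).
Σσᵢ² = 1.46 + 1.61 + 1.99 + 0.67 + 1.42 = 7.15
σ²_total = 7.15 + 2 × 5.95 = 19.05
α (item deleted) = (5/4)·(1 − 7.15/19.05) = 0.78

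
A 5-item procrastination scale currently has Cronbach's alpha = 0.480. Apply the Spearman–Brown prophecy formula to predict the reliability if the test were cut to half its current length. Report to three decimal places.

predicted reliability = 0.316

Length factor m = 1/2
α' = m·α / (1 − (1−m)·α)
   = 1/2 × 0.480 / (1 − (1 − 1/2) × 0.480)
   = 0.2400 / 0.7600 = 0.316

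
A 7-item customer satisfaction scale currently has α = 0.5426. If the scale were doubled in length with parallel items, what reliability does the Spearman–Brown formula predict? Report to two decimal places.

predicted reliability = 0.70

Length factor m = 2
α' = m·α / (1 + (m−1)·α)
   = 2 × 0.5426 / (1 + (2 − 1) × 0.5426)
   = 1.0852 / 1.5426 = 0.70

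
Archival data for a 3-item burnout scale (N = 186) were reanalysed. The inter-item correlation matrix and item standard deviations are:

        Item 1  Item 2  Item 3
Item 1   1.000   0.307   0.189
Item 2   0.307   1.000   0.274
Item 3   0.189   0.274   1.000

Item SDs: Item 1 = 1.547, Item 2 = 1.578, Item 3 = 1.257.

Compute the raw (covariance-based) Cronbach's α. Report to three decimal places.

α = 0.509

Σσ²ᵢ = 1.547² + 1.578² + 1.257² = 6.4633
Covariances σ_ij = r_ij · s_i · s_j:
  σ(Item 1,Item 2) = 0.307 × 1.547 × 1.578 = 0.7494
  σ(Item 1,Item 3) = 0.189 × 1.547 × 1.257 = 0.3675
  σ(Item 2,Item 3) = 0.274 × 1.578 × 1.257 = 0.5435
σ²_T = Σσ²ᵢ + 2·Σσ_ij = 6.4633 + 2 × 1.6604 = 9.7841
α = (3/2)·(1 − 6.4633/9.7841) = 0.509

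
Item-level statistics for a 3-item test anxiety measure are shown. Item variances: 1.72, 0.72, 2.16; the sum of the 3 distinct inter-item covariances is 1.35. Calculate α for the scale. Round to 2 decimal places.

Σσ²ᵢ = 1.72 + 0.72 + 2.16 = 4.60
Sum of distinct covariances = 1.35
total variance = Σσ²ᵢ + 2·Σcov = 4.60 + 2 × 1.35 = 7.30
α = (3/2)·(1 − 4.60/7.30) = 0.55

α = 0.55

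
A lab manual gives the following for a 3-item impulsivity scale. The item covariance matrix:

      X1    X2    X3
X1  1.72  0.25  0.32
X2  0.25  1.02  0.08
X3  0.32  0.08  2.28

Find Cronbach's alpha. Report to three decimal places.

Cronbach's alpha = 0.309

sum of item variances = 1.72 + 1.02 + 2.28 = 5.02
Sum of the distinct covariances = 0.65
total variance = 5.02 + 2 × 0.65 = 6.32
α = (k/(k−1))·(1 − sum of item variances/total variance) = (3/2)·(1 − 5.02/6.32) = 0.309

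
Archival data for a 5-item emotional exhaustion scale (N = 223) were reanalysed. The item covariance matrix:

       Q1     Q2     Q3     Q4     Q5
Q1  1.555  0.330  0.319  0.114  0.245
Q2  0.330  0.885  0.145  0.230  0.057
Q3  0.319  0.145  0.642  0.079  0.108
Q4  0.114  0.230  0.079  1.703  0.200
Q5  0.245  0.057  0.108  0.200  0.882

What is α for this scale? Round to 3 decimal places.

sum of item variances = 1.555 + 0.885 + 0.642 + 1.703 + 0.882 = 5.667
Sum of off-diagonal covariances = 1.827
Var(T) = 5.667 + 2 × 1.827 = 9.321
α = (k/(k−1))·(1 − sum of item variances/Var(T)) = (5/4)·(1 − 5.667/9.321) = 0.490

α = 0.490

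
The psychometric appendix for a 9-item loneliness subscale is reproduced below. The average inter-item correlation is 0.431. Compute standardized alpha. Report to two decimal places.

Standardized α = k·r̄ / (1 + (k−1)·r̄) = 9 × 0.431 / (1 + 8 × 0.431)
  = 3.8790 / 4.4480 = 0.87

standardized alpha = 0.87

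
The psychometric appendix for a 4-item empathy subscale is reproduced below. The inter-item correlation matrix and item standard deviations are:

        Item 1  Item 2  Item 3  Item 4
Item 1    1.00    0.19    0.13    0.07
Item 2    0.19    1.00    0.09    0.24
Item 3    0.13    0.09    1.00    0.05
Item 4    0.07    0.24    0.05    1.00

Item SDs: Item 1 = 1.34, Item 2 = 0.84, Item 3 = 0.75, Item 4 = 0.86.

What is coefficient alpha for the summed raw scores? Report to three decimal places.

Σσ²ᵢ = 1.34² + 0.84² + 0.75² + 0.86² = 3.8033
Covariances σ_ij = r_ij · s_i · s_j:
  σ(Item 1,Item 2) = 0.19 × 1.34 × 0.84 = 0.2139
  σ(Item 1,Item 3) = 0.13 × 1.34 × 0.75 = 0.1307
  σ(Item 1,Item 4) = 0.07 × 1.34 × 0.86 = 0.0807
  σ(Item 2,Item 3) = 0.09 × 0.84 × 0.75 = 0.0567
  σ(Item 2,Item 4) = 0.24 × 0.84 × 0.86 = 0.1734
  σ(Item 3,Item 4) = 0.05 × 0.75 × 0.86 = 0.0323
σ²_T = Σσ²ᵢ + 2·Σσ_ij = 3.8033 + 2 × 0.6877 = 5.1787
α = (4/3)·(1 − 3.8033/5.1787) = 0.354

coefficient alpha = 0.354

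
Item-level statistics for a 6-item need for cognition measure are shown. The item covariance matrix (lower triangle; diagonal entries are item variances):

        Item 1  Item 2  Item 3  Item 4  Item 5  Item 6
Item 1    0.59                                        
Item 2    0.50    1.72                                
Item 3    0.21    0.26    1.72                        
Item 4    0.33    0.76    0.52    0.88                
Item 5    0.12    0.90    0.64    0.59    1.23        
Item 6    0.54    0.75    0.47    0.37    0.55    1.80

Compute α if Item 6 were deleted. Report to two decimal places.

α = 0.76

Remaining items: Item 1, Item 2, Item 3, Item 4, Item 5 (k = 5).
Σσᵢ² = 0.59 + 1.72 + 1.72 + 0.88 + 1.23 = 6.14
σ²_T = 6.14 + 2 × 4.83 = 15.80
α (item deleted) = (5/4)·(1 − 6.14/15.80) = 0.76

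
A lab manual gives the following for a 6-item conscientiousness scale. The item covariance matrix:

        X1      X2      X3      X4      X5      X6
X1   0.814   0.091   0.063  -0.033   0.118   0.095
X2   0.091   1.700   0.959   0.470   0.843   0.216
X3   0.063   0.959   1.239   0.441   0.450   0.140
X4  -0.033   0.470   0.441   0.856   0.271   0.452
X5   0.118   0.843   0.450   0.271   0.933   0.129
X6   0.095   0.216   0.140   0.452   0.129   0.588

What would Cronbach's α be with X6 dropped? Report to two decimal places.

Remaining items: X1, X2, X3, X4, X5 (k = 5).
Σσᵢ² = 0.814 + 1.700 + 1.239 + 0.856 + 0.933 = 5.542
σ²_total = 5.542 + 2 × 3.673 = 12.888
α (item deleted) = (5/4)·(1 − 5.542/12.888) = 0.71

α = 0.71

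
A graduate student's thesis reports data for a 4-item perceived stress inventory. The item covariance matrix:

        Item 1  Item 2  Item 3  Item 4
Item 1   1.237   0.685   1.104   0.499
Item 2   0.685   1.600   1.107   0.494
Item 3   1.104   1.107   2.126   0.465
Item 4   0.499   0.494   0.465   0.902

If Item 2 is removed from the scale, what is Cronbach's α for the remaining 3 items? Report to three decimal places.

Remaining items: Item 1, Item 3, Item 4 (k = 3).
sum of item variances = 1.237 + 2.126 + 0.902 = 4.265
total variance = 4.265 + 2 × 2.068 = 8.401
α (item deleted) = (3/2)·(1 − 4.265/8.401) = 0.738

α = 0.738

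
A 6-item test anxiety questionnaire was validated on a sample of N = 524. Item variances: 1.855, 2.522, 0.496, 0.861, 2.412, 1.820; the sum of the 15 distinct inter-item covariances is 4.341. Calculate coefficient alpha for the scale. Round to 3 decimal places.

α = 0.559

ΣVar(i) = 1.855 + 2.522 + 0.496 + 0.861 + 2.412 + 1.820 = 9.966
Sum of distinct covariances = 4.341
σ²_T = ΣVar(i) + 2·Σcov = 9.966 + 2 × 4.341 = 18.648
α = (6/5)·(1 − 9.966/18.648) = 0.559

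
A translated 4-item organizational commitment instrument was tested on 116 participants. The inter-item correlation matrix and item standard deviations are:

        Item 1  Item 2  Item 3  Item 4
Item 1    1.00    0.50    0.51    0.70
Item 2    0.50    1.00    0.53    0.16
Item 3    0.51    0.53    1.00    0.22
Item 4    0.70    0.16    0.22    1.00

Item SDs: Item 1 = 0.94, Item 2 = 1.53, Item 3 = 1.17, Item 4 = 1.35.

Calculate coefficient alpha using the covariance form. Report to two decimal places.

α = 0.72

Σσ²ᵢ = 0.94² + 1.53² + 1.17² + 1.35² = 6.4159
Covariances σ_ij = r_ij · s_i · s_j:
  σ(Item 1,Item 2) = 0.50 × 0.94 × 1.53 = 0.7191
  σ(Item 1,Item 3) = 0.51 × 0.94 × 1.17 = 0.5609
  σ(Item 1,Item 4) = 0.70 × 0.94 × 1.35 = 0.8883
  σ(Item 2,Item 3) = 0.53 × 1.53 × 1.17 = 0.9488
  σ(Item 2,Item 4) = 0.16 × 1.53 × 1.35 = 0.3305
  σ(Item 3,Item 4) = 0.22 × 1.17 × 1.35 = 0.3475
σ²_T = Σσ²ᵢ + 2·Σσ_ij = 6.4159 + 2 × 3.7951 = 14.0061
α = (4/3)·(1 − 6.4159/14.0061) = 0.72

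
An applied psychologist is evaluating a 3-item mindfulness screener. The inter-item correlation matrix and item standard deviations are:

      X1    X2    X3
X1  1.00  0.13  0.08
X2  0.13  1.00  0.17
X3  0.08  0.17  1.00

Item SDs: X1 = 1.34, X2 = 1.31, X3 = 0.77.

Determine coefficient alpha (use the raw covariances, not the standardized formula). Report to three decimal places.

Σσ²ᵢ = 1.34² + 1.31² + 0.77² = 4.1046
Covariances σ_ij = r_ij · s_i · s_j:
  σ(X1,X2) = 0.13 × 1.34 × 1.31 = 0.2282
  σ(X1,X3) = 0.08 × 1.34 × 0.77 = 0.0825
  σ(X2,X3) = 0.17 × 1.31 × 0.77 = 0.1715
σ²_T = Σσ²ᵢ + 2·Σσ_ij = 4.1046 + 2 × 0.4822 = 5.0690
α = (3/2)·(1 − 4.1046/5.0690) = 0.285

α = 0.285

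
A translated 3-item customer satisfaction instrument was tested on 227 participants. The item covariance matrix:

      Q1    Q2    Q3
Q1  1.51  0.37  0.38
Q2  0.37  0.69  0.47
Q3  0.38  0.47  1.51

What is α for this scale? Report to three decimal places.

α = 0.595

ΣVar(i) = 1.51 + 0.69 + 1.51 = 3.71
Sum of off-diagonal covariances = 1.22
Var(T) = 3.71 + 2 × 1.22 = 6.15
α = (k/(k−1))·(1 − ΣVar(i)/Var(T)) = (3/2)·(1 − 3.71/6.15) = 0.595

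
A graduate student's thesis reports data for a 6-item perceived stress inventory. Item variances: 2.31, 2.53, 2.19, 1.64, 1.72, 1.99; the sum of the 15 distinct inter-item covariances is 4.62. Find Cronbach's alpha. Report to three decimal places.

Σσᵢ² = 2.31 + 2.53 + 2.19 + 1.64 + 1.72 + 1.99 = 12.38
Sum of distinct covariances = 4.62
σ²_total = Σσᵢ² + 2·Σcov = 12.38 + 2 × 4.62 = 21.62
α = (6/5)·(1 − 12.38/21.62) = 0.513

Cronbach's alpha = 0.513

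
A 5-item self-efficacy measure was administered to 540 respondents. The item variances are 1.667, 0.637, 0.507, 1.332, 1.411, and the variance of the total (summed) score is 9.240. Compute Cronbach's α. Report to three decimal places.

Cronbach's α = 0.499

Σσ²ᵢ = 1.667 + 0.637 + 0.507 + 1.332 + 1.411 = 5.554
α = (k/(k−1))·(1 − Σσ²ᵢ/σ²_T) = (5/4)·(1 − 5.554/9.240) = 0.499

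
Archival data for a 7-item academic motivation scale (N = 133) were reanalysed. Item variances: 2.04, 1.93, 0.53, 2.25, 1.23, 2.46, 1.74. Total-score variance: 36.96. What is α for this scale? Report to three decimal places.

Σσᵢ² = 2.04 + 1.93 + 0.53 + 2.25 + 1.23 + 2.46 + 1.74 = 12.18
α = (k/(k−1))·(1 − Σσᵢ²/total variance) = (7/6)·(1 − 12.18/36.96) = 0.782

α = 0.782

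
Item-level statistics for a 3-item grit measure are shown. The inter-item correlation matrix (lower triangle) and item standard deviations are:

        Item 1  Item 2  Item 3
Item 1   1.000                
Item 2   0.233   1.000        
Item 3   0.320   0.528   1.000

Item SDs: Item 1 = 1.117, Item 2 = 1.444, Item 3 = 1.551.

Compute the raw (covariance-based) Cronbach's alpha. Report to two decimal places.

α = 0.64

Σσ²ᵢ = 1.117² + 1.444² + 1.551² = 5.7384
Covariances σ_ij = r_ij · s_i · s_j:
  σ(Item 1,Item 2) = 0.233 × 1.117 × 1.444 = 0.3758
  σ(Item 1,Item 3) = 0.320 × 1.117 × 1.551 = 0.5544
  σ(Item 2,Item 3) = 0.528 × 1.444 × 1.551 = 1.1825
σ²_T = Σσ²ᵢ + 2·Σσ_ij = 5.7384 + 2 × 2.1127 = 9.9638
α = (3/2)·(1 − 5.7384/9.9638) = 0.64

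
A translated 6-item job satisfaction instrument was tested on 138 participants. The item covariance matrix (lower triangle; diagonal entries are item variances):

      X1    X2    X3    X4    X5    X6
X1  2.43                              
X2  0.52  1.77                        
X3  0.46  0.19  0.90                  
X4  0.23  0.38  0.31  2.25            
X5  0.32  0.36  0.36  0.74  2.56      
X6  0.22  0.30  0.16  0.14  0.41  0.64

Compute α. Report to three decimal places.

α = 0.590

Σσᵢ² = 2.43 + 1.77 + 0.90 + 2.25 + 2.56 + 0.64 = 10.55
Sum of off-diagonal covariances = 5.10
total variance = 10.55 + 2 × 5.10 = 20.75
α = (k/(k−1))·(1 − Σσᵢ²/total variance) = (6/5)·(1 − 10.55/20.75) = 0.590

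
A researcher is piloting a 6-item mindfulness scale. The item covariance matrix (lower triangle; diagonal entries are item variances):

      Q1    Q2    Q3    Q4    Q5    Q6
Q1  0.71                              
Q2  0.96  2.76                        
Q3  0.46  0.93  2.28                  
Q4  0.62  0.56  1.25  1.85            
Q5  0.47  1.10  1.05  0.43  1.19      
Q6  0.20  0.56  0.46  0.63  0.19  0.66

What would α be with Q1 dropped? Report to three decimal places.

α = 0.776

Remaining items: Q2, Q3, Q4, Q5, Q6 (k = 5).
ΣVar(i) = 2.76 + 2.28 + 1.85 + 1.19 + 0.66 = 8.74
σ²_total = 8.74 + 2 × 7.16 = 23.06
α (item deleted) = (5/4)·(1 − 8.74/23.06) = 0.776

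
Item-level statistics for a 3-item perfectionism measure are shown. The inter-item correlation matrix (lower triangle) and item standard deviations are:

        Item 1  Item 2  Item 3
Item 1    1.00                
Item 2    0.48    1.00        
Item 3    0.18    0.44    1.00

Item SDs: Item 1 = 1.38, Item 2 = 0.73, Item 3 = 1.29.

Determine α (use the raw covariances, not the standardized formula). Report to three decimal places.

Σσ²ᵢ = 1.38² + 0.73² + 1.29² = 4.1014
Covariances σ_ij = r_ij · s_i · s_j:
  σ(Item 1,Item 2) = 0.48 × 1.38 × 0.73 = 0.4836
  σ(Item 1,Item 3) = 0.18 × 1.38 × 1.29 = 0.3204
  σ(Item 2,Item 3) = 0.44 × 0.73 × 1.29 = 0.4143
σ²_T = Σσ²ᵢ + 2·Σσ_ij = 4.1014 + 2 × 1.2183 = 6.5380
α = (3/2)·(1 − 4.1014/6.5380) = 0.559

α = 0.559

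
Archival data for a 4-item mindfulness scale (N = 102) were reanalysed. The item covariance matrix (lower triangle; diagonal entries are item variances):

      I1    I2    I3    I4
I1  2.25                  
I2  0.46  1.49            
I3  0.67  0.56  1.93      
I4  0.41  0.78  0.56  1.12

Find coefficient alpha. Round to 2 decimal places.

Σσ²ᵢ = 2.25 + 1.49 + 1.93 + 1.12 = 6.79
Sum of the distinct covariances = 3.44
σ²_total = 6.79 + 2 × 3.44 = 13.67
α = (k/(k−1))·(1 − Σσ²ᵢ/σ²_total) = (4/3)·(1 − 6.79/13.67) = 0.67

coefficient alpha = 0.67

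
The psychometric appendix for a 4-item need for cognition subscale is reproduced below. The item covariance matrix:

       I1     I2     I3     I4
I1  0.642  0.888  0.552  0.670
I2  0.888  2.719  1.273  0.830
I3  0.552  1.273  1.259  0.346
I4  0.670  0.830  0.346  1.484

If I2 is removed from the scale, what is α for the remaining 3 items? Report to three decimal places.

α = 0.721

Remaining items: I1, I3, I4 (k = 3).
ΣVar(i) = 0.642 + 1.259 + 1.484 = 3.385
σ²_total = 3.385 + 2 × 1.568 = 6.521
α (item deleted) = (3/2)·(1 − 3.385/6.521) = 0.721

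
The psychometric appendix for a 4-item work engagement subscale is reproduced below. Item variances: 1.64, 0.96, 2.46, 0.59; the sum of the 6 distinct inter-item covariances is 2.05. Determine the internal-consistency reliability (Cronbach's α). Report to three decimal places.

ΣVar(i) = 1.64 + 0.96 + 2.46 + 0.59 = 5.65
Sum of distinct covariances = 2.05
σ²_T = ΣVar(i) + 2·Σcov = 5.65 + 2 × 2.05 = 9.75
α = (4/3)·(1 − 5.65/9.75) = 0.561

Cronbach's α = 0.561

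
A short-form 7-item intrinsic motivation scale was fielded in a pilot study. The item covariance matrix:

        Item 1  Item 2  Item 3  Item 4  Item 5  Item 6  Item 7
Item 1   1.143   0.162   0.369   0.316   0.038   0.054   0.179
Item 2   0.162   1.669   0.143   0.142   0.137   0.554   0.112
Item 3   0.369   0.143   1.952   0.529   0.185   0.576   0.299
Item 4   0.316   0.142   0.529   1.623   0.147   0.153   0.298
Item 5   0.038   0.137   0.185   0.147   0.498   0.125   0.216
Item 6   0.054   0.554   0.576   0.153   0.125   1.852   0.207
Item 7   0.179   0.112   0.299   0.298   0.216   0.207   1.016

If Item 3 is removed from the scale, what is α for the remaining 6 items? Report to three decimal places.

α = 0.506

Remaining items: Item 1, Item 2, Item 4, Item 5, Item 6, Item 7 (k = 6).
Σσᵢ² = 1.143 + 1.669 + 1.623 + 0.498 + 1.852 + 1.016 = 7.801
total variance = 7.801 + 2 × 2.840 = 13.481
α (item deleted) = (6/5)·(1 − 7.801/13.481) = 0.506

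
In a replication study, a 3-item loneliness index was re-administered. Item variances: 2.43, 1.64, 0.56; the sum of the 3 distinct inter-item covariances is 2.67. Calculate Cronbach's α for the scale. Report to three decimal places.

Σσᵢ² = 2.43 + 1.64 + 0.56 = 4.63
Sum of distinct covariances = 2.67
total variance = Σσᵢ² + 2·Σcov = 4.63 + 2 × 2.67 = 9.97
α = (3/2)·(1 − 4.63/9.97) = 0.803

α = 0.803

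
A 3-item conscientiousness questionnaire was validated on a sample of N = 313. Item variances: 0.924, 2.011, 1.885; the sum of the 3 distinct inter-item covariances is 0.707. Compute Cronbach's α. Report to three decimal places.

Σσᵢ² = 0.924 + 2.011 + 1.885 = 4.820
Sum of distinct covariances = 0.707
σ²_T = Σσᵢ² + 2·Σcov = 4.820 + 2 × 0.707 = 6.234
α = (3/2)·(1 − 4.820/6.234) = 0.340

Cronbach's α = 0.340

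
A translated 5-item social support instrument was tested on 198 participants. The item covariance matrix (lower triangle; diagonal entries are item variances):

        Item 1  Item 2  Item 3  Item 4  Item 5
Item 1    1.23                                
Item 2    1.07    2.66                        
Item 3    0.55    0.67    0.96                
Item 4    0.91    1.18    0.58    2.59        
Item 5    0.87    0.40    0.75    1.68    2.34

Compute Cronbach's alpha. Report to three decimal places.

Σσᵢ² = 1.23 + 2.66 + 0.96 + 2.59 + 2.34 = 9.78
Sum of the distinct covariances = 8.66
σ²_total = 9.78 + 2 × 8.66 = 27.10
α = (k/(k−1))·(1 − Σσᵢ²/σ²_total) = (5/4)·(1 − 9.78/27.10) = 0.799

Cronbach's alpha = 0.799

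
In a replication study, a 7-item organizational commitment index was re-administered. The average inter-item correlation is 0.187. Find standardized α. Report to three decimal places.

α = 0.617

Standardized α = k·r̄ / (1 + (k−1)·r̄) = 7 × 0.187 / (1 + 6 × 0.187)
  = 1.3090 / 2.1220 = 0.617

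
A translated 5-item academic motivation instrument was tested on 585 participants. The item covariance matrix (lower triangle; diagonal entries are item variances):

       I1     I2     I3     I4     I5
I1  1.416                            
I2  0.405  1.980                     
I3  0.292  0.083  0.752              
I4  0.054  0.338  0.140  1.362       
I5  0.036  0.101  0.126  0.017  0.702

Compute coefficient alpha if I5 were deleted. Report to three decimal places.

α = 0.430

Remaining items: I1, I2, I3, I4 (k = 4).
sum of item variances = 1.416 + 1.980 + 0.752 + 1.362 = 5.510
σ²_T = 5.510 + 2 × 1.312 = 8.134
α (item deleted) = (4/3)·(1 − 5.510/8.134) = 0.430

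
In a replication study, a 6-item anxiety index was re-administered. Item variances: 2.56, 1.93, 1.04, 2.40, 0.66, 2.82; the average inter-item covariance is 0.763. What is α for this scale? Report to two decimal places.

α = 0.80

ΣVar(i) = 2.56 + 1.93 + 1.04 + 2.40 + 0.66 + 2.82 = 11.41
Sum of the 15 distinct covariances = 15 × 0.763 = 11.445
σ²_total = ΣVar(i) + 2·Σcov = 11.41 + 2 × 11.445 = 34.300
α = (6/5)·(1 − 11.41/34.300) = 0.80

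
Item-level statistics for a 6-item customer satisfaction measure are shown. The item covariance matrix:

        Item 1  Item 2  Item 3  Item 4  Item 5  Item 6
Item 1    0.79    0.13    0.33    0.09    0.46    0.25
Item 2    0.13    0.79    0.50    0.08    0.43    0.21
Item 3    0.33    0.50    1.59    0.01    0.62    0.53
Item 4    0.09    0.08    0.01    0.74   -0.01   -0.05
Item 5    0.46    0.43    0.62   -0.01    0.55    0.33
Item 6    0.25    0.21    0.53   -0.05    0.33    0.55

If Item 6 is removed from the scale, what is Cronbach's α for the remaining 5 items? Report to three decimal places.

α = 0.678

Remaining items: Item 1, Item 2, Item 3, Item 4, Item 5 (k = 5).
Σσᵢ² = 0.79 + 0.79 + 1.59 + 0.74 + 0.55 = 4.46
total variance = 4.46 + 2 × 2.64 = 9.74
α (item deleted) = (5/4)·(1 − 4.46/9.74) = 0.678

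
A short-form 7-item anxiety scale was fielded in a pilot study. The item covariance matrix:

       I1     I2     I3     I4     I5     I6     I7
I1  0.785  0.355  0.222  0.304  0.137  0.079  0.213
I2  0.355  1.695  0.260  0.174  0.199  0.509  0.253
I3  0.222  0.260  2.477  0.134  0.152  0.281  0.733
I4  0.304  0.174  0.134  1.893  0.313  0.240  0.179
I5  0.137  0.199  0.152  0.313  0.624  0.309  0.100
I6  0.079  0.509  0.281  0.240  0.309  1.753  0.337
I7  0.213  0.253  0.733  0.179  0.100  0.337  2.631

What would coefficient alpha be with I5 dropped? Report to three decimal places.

Remaining items: I1, I2, I3, I4, I6, I7 (k = 6).
Σσ²ᵢ = 0.785 + 1.695 + 2.477 + 1.893 + 1.753 + 2.631 = 11.234
σ²_total = 11.234 + 2 × 4.273 = 19.780
α (item deleted) = (6/5)·(1 − 11.234/19.780) = 0.518

coefficient alpha = 0.518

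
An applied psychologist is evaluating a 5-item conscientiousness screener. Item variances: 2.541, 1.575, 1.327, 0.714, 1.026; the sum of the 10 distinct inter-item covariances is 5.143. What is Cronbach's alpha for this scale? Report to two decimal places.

Σσ²ᵢ = 2.541 + 1.575 + 1.327 + 0.714 + 1.026 = 7.183
Sum of distinct covariances = 5.143
total variance = Σσ²ᵢ + 2·Σcov = 7.183 + 2 × 5.143 = 17.469
α = (5/4)·(1 − 7.183/17.469) = 0.74

α = 0.74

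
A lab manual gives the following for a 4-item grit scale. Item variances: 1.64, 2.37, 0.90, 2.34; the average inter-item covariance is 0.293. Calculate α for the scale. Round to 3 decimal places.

Σσᵢ² = 1.64 + 2.37 + 0.90 + 2.34 = 7.25
Sum of the 6 distinct covariances = 6 × 0.293 = 1.758
σ²_total = Σσᵢ² + 2·Σcov = 7.25 + 2 × 1.758 = 10.766
α = (4/3)·(1 − 7.25/10.766) = 0.435

α = 0.435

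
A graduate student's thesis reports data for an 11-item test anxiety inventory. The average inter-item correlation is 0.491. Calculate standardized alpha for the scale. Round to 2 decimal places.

α = 0.91

Standardized α = k·r̄ / (1 + (k−1)·r̄) = 11 × 0.491 / (1 + 10 × 0.491)
  = 5.4010 / 5.9100 = 0.91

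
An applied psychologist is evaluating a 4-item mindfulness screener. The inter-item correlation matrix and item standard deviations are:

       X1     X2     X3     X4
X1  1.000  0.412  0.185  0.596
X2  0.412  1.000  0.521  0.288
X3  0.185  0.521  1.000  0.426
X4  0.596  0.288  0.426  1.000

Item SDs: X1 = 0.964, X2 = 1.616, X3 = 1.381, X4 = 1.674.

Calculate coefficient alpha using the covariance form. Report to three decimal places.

coefficient alpha = 0.715

Σσ²ᵢ = 0.964² + 1.616² + 1.381² + 1.674² = 8.2502
Covariances σ_ij = r_ij · s_i · s_j:
  σ(X1,X2) = 0.412 × 0.964 × 1.616 = 0.6418
  σ(X1,X3) = 0.185 × 0.964 × 1.381 = 0.2463
  σ(X1,X4) = 0.596 × 0.964 × 1.674 = 0.9618
  σ(X2,X3) = 0.521 × 1.616 × 1.381 = 1.1627
  σ(X2,X4) = 0.288 × 1.616 × 1.674 = 0.7791
  σ(X3,X4) = 0.426 × 1.381 × 1.674 = 0.9848
σ²_T = Σσ²ᵢ + 2·Σσ_ij = 8.2502 + 2 × 4.7765 = 17.8032
α = (4/3)·(1 − 8.2502/17.8032) = 0.715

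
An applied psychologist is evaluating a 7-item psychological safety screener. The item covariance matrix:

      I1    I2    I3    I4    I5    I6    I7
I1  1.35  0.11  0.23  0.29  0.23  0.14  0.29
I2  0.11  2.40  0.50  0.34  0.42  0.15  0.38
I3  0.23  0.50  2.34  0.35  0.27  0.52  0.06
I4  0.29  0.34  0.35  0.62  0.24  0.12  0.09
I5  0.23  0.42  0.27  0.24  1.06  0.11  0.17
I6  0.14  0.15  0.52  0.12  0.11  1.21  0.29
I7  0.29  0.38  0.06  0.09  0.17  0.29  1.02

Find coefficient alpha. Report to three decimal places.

ΣVar(i) = 1.35 + 2.40 + 2.34 + 0.62 + 1.06 + 1.21 + 1.02 = 10.00
Sum of off-diagonal covariances = 5.30
σ²_total = 10.00 + 2 × 5.30 = 20.60
α = (k/(k−1))·(1 − ΣVar(i)/σ²_total) = (7/6)·(1 − 10.00/20.60) = 0.600

α = 0.600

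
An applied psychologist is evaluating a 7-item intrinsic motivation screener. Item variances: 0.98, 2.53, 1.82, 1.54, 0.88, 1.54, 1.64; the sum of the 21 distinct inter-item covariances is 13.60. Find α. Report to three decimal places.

sum of item variances = 0.98 + 2.53 + 1.82 + 1.54 + 0.88 + 1.54 + 1.64 = 10.93
Sum of distinct covariances = 13.60
σ²_total = sum of item variances + 2·Σcov = 10.93 + 2 × 13.60 = 38.13
α = (7/6)·(1 − 10.93/38.13) = 0.832

α = 0.832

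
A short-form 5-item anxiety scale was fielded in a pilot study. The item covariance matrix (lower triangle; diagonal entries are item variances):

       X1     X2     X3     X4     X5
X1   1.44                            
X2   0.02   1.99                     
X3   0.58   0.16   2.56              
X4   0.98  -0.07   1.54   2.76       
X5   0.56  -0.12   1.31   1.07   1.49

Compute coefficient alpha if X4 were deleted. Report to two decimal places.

coefficient alpha = 0.54

Remaining items: X1, X2, X3, X5 (k = 4).
sum of item variances = 1.44 + 1.99 + 2.56 + 1.49 = 7.48
σ²_T = 7.48 + 2 × 2.51 = 12.50
α (item deleted) = (4/3)·(1 − 7.48/12.50) = 0.54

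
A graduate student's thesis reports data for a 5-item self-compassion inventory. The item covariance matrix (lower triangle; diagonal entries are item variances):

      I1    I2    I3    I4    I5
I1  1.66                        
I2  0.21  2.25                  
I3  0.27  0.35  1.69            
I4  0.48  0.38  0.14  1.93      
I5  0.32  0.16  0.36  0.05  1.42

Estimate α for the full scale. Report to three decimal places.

Σσ²ᵢ = 1.66 + 2.25 + 1.69 + 1.93 + 1.42 = 8.95
Sum of the distinct covariances = 2.72
total variance = 8.95 + 2 × 2.72 = 14.39
α = (k/(k−1))·(1 − Σσ²ᵢ/total variance) = (5/4)·(1 − 8.95/14.39) = 0.473

α = 0.473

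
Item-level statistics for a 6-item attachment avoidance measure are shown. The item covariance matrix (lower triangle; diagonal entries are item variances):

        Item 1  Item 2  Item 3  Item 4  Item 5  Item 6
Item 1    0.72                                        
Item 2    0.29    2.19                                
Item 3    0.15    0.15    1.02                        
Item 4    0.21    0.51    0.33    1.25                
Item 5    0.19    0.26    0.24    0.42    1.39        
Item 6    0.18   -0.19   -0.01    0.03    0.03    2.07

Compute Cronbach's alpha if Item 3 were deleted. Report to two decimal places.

Cronbach's alpha = 0.42

Remaining items: Item 1, Item 2, Item 4, Item 5, Item 6 (k = 5).
Σσ²ᵢ = 0.72 + 2.19 + 1.25 + 1.39 + 2.07 = 7.62
σ²_total = 7.62 + 2 × 1.93 = 11.48
α (item deleted) = (5/4)·(1 − 7.62/11.48) = 0.42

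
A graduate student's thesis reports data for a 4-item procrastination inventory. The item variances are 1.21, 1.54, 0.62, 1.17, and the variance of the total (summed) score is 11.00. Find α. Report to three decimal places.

Σσ²ᵢ = 1.21 + 1.54 + 0.62 + 1.17 = 4.54
α = (k/(k−1))·(1 − Σσ²ᵢ/σ²_T) = (4/3)·(1 − 4.54/11.00) = 0.783

α = 0.783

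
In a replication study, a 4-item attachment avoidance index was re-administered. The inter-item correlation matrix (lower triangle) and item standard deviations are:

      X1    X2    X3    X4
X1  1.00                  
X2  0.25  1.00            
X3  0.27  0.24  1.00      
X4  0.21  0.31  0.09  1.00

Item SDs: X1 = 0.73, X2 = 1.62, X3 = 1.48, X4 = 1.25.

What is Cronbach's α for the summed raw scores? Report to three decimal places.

Σσ²ᵢ = 0.73² + 1.62² + 1.48² + 1.25² = 6.9102
Covariances σ_ij = r_ij · s_i · s_j:
  σ(X1,X2) = 0.25 × 0.73 × 1.62 = 0.2957
  σ(X1,X3) = 0.27 × 0.73 × 1.48 = 0.2917
  σ(X1,X4) = 0.21 × 0.73 × 1.25 = 0.1916
  σ(X2,X3) = 0.24 × 1.62 × 1.48 = 0.5754
  σ(X2,X4) = 0.31 × 1.62 × 1.25 = 0.6278
  σ(X3,X4) = 0.09 × 1.48 × 1.25 = 0.1665
σ²_T = Σσ²ᵢ + 2·Σσ_ij = 6.9102 + 2 × 2.1487 = 11.2076
α = (4/3)·(1 − 6.9102/11.2076) = 0.511

Cronbach's α = 0.511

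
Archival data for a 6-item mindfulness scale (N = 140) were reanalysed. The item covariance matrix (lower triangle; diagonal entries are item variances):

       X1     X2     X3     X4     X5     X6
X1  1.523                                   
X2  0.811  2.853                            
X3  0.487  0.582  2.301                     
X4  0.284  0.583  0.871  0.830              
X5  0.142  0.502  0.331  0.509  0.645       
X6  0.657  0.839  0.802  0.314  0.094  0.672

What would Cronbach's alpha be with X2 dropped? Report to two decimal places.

Remaining items: X1, X3, X4, X5, X6 (k = 5).
Σσ²ᵢ = 1.523 + 2.301 + 0.830 + 0.645 + 0.672 = 5.971
total variance = 5.971 + 2 × 4.491 = 14.953
α (item deleted) = (5/4)·(1 − 5.971/14.953) = 0.75

α = 0.75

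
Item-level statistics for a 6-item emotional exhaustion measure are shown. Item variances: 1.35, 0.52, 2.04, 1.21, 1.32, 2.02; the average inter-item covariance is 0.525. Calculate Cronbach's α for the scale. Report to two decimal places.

Cronbach's α = 0.78

ΣVar(i) = 1.35 + 0.52 + 2.04 + 1.21 + 1.32 + 2.02 = 8.46
Sum of the 15 distinct covariances = 15 × 0.525 = 7.875
total variance = ΣVar(i) + 2·Σcov = 8.46 + 2 × 7.875 = 24.210
α = (6/5)·(1 − 8.46/24.210) = 0.78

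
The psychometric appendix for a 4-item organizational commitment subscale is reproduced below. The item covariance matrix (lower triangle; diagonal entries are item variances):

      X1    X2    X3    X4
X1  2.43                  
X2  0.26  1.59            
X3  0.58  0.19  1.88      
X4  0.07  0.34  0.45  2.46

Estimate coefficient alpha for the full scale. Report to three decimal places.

coefficient alpha = 0.415

Σσᵢ² = 2.43 + 1.59 + 1.88 + 2.46 = 8.36
Sum of off-diagonal covariances = 1.89
Var(T) = 8.36 + 2 × 1.89 = 12.14
α = (k/(k−1))·(1 − Σσᵢ²/Var(T)) = (4/3)·(1 − 8.36/12.14) = 0.415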